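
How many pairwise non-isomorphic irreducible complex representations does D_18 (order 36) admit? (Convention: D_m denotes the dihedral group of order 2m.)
12

Why: The number of irreducible complex representations of a finite group equals its number of conjugacy classes. D_18 has 12 conjugacy classes (n/2 + 3 for n even), so D_18 (order 36) has exactly 12 irreducible complex representations.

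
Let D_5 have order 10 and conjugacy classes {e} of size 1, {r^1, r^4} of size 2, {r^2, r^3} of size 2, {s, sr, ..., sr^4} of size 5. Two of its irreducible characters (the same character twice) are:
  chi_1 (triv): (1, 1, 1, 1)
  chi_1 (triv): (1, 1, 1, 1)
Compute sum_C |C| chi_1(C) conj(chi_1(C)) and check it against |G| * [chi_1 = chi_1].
Sum = 10 = |G| = 10; so <chi_1, chi_1> = 1 (norm-1 confirms irreducibility).

Compute term by term over conjugacy classes (|C| * chi_1(C) * conj(chi_1(C))):
  1*(1)*conj(1) + 2*(1)*conj(1) + 2*(1)*conj(1) + 5*(1)*conj(1)
  = (1) + (2) + (2) + (5)
  = 10.
Dividing by |G| = 10 gives 10/10 = 1, matching the row-orthogonality relation <chi_1, chi_1> = [chi_1 = chi_1].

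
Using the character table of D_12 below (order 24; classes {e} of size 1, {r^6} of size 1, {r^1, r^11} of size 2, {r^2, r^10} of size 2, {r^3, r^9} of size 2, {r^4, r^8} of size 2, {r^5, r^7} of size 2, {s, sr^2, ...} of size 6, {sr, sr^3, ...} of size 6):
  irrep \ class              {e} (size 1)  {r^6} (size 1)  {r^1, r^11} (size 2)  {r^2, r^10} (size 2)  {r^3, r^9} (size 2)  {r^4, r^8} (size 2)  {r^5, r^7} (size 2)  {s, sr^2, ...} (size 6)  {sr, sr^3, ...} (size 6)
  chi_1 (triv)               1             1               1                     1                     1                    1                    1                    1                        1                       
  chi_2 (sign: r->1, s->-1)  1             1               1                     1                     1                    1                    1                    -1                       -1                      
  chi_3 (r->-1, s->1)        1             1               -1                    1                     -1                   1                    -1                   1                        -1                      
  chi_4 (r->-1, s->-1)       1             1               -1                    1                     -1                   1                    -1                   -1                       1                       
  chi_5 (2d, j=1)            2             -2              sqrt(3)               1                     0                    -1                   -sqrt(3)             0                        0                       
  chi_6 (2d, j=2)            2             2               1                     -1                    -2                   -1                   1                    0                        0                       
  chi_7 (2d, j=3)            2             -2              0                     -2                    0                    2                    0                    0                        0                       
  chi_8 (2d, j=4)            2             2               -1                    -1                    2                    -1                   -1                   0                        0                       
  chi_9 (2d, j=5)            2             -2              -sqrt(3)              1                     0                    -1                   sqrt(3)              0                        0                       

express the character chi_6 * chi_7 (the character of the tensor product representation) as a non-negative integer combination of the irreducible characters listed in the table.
chi_6 tensor chi_7 = chi_5 + chi_9 (all other irreducibles have multiplicity 0).

Details: The character of a tensor product is the pointwise product (chi_6 * chi_7)(C) = chi_6(C) * chi_7(C):
  {e}: (2)*(2), {r^6}: (2)*(-2), {r^1, r^11}: (1)*(0), {r^2, r^10}: (-1)*(-2), {r^3, r^9}: (-2)*(0), {r^4, r^8}: (-1)*(2), {r^5, r^7}: (1)*(0), {s, sr^2, ...}: (0)*(0), {sr, sr^3, ...}: (0)*(0)
so (chi_6 * chi_7) takes values
  {e} -> 4, {r^6} -> -4, {r^1, r^11} -> 0, {r^2, r^10} -> 2, {r^3, r^9} -> 0, {r^4, r^8} -> -2, {r^5, r^7} -> 0, {s, sr^2, ...} -> 0, {sr, sr^3, ...} -> 0.
Now take the inner product of this character with each irreducible chi from the table, <chi_6*chi_7, chi> = (1/24) sum_C |C| (chi_6*chi_7)(C) conj(chi(C)):
  <chi_6*chi_7, chi_1> = (1/24)[1*(4)*conj(1) + 1*(-4)*conj(1) + 2*(0)*conj(1) + 2*(2)*conj(1) + 2*(0)*conj(1) + 2*(-2)*conj(1) + 2*(0)*conj(1) + 6*(0)*conj(1) + 6*(0)*conj(1)]
      = (1/24)[(4) + (-4) + (0) + (4) + (0) + (-4) + (0) + (0) + (0)] = 0/24 = 0
  <chi_6*chi_7, chi_2> = (1/24)[1*(4)*conj(1) + 1*(-4)*conj(1) + 2*(0)*conj(1) + 2*(2)*conj(1) + 2*(0)*conj(1) + 2*(-2)*conj(1) + 2*(0)*conj(1) + 6*(0)*conj(-1) + 6*(0)*conj(-1)]
      = (1/24)[(4) + (-4) + (0) + (4) + (0) + (-4) + (0) + (0) + (0)] = 0/24 = 0
  <chi_6*chi_7, chi_3> = (1/24)[1*(4)*conj(1) + 1*(-4)*conj(1) + 2*(0)*conj(-1) + 2*(2)*conj(1) + 2*(0)*conj(-1) + 2*(-2)*conj(1) + 2*(0)*conj(-1) + 6*(0)*conj(1) + 6*(0)*conj(-1)]
      = (1/24)[(4) + (-4) + (0) + (4) + (0) + (-4) + (0) + (0) + (0)] = 0/24 = 0
  <chi_6*chi_7, chi_4> = (1/24)[1*(4)*conj(1) + 1*(-4)*conj(1) + 2*(0)*conj(-1) + 2*(2)*conj(1) + 2*(0)*conj(-1) + 2*(-2)*conj(1) + 2*(0)*conj(-1) + 6*(0)*conj(-1) + 6*(0)*conj(1)]
      = (1/24)[(4) + (-4) + (0) + (4) + (0) + (-4) + (0) + (0) + (0)] = 0/24 = 0
  <chi_6*chi_7, chi_5> = (1/24)[1*(4)*conj(2) + 1*(-4)*conj(-2) + 2*(0)*conj(sqrt(3)) + 2*(2)*conj(1) + 2*(0)*conj(0) + 2*(-2)*conj(-1) + 2*(0)*conj(-sqrt(3)) + 6*(0)*conj(0) + 6*(0)*conj(0)]
      = (1/24)[(8) + (8) + (0) + (4) + (0) + (4) + (0) + (0) + (0)] = 24/24 = 1
  <chi_6*chi_7, chi_6> = (1/24)[1*(4)*conj(2) + 1*(-4)*conj(2) + 2*(0)*conj(1) + 2*(2)*conj(-1) + 2*(0)*conj(-2) + 2*(-2)*conj(-1) + 2*(0)*conj(1) + 6*(0)*conj(0) + 6*(0)*conj(0)]
      = (1/24)[(8) + (-8) + (0) + (-4) + (0) + (4) + (0) + (0) + (0)] = 0/24 = 0
  <chi_6*chi_7, chi_7> = (1/24)[1*(4)*conj(2) + 1*(-4)*conj(-2) + 2*(0)*conj(0) + 2*(2)*conj(-2) + 2*(0)*conj(0) + 2*(-2)*conj(2) + 2*(0)*conj(0) + 6*(0)*conj(0) + 6*(0)*conj(0)]
      = (1/24)[(8) + (8) + (0) + (-8) + (0) + (-8) + (0) + (0) + (0)] = 0/24 = 0
  <chi_6*chi_7, chi_8> = (1/24)[1*(4)*conj(2) + 1*(-4)*conj(2) + 2*(0)*conj(-1) + 2*(2)*conj(-1) + 2*(0)*conj(2) + 2*(-2)*conj(-1) + 2*(0)*conj(-1) + 6*(0)*conj(0) + 6*(0)*conj(0)]
      = (1/24)[(8) + (-8) + (0) + (-4) + (0) + (4) + (0) + (0) + (0)] = 0/24 = 0
  <chi_6*chi_7, chi_9> = (1/24)[1*(4)*conj(2) + 1*(-4)*conj(-2) + 2*(0)*conj(-sqrt(3)) + 2*(2)*conj(1) + 2*(0)*conj(0) + 2*(-2)*conj(-1) + 2*(0)*conj(sqrt(3)) + 6*(0)*conj(0) + 6*(0)*conj(0)]
      = (1/24)[(8) + (8) + (0) + (4) + (0) + (4) + (0) + (0) + (0)] = 24/24 = 1
Hence the multiplicities are chi_5: 1, chi_9: 1. Dimension check: dim(chi_6)*dim(chi_7) = 2*2 = 4 and sum (mult * dim) = 1*2 + 1*2 = 4.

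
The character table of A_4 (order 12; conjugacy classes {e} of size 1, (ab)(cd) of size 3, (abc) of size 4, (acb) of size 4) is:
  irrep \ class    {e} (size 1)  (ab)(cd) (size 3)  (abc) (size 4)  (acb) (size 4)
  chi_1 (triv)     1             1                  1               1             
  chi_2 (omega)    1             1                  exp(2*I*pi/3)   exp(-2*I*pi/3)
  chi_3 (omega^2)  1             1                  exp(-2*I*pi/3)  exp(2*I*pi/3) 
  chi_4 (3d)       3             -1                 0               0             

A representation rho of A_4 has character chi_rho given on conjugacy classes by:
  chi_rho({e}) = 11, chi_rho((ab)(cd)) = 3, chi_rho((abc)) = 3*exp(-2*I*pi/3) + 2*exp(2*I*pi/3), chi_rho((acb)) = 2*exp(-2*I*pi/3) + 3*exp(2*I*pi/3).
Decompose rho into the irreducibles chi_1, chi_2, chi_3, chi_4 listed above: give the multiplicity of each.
Multiplicities: chi_1: 0, chi_2: 2, chi_3: 3, chi_4: 2.

Proof sketch: Use <chi_rho, chi> = (1/|G|) sum_C |C| * chi_rho(C) * conj(chi(C)) with |G| = 12 for each irreducible chi in the table:
  <chi_rho, chi_1> = (1/12)[1*(11)*conj(1) + 3*(3)*conj(1) + 4*(3*exp(-2*I*pi/3) + 2*exp(2*I*pi/3))*conj(1) + 4*(2*exp(-2*I*pi/3) + 3*exp(2*I*pi/3))*conj(1)]
      = (1/12)[(11) + (9) + (12*exp(-2*I*pi/3) + 8*exp(2*I*pi/3)) + (8*exp(-2*I*pi/3) + 12*exp(2*I*pi/3))] = 0/12 = 0
  <chi_rho, chi_2> = (1/12)[1*(11)*conj(1) + 3*(3)*conj(1) + 4*(3*exp(-2*I*pi/3) + 2*exp(2*I*pi/3))*conj(exp(2*I*pi/3)) + 4*(2*exp(-2*I*pi/3) + 3*exp(2*I*pi/3))*conj(exp(-2*I*pi/3))]
      = (1/12)[(11) + (9) + (8 + 12*exp(2*I*pi/3)) + (8 + 12*exp(-2*I*pi/3))] = 24/12 = 2
  <chi_rho, chi_3> = (1/12)[1*(11)*conj(1) + 3*(3)*conj(1) + 4*(3*exp(-2*I*pi/3) + 2*exp(2*I*pi/3))*conj(exp(-2*I*pi/3)) + 4*(2*exp(-2*I*pi/3) + 3*exp(2*I*pi/3))*conj(exp(2*I*pi/3))]
      = (1/12)[(11) + (9) + (12 + 8*exp(-2*I*pi/3)) + (12 + 8*exp(2*I*pi/3))] = 36/12 = 3
  <chi_rho, chi_4> = (1/12)[1*(11)*conj(3) + 3*(3)*conj(-1) + 4*(3*exp(-2*I*pi/3) + 2*exp(2*I*pi/3))*conj(0) + 4*(2*exp(-2*I*pi/3) + 3*exp(2*I*pi/3))*conj(0)]
      = (1/12)[(33) + (-9) + (0) + (0)] = 24/12 = 2
(Exp terms are combined using exp(i*s)*conj(exp(i*t)) = exp(i*(s-t)), and sums of them are collapsed using the identity that for every m > 1 the m distinct m-th roots of unity sum to 0, e.g. 1 + exp(2*I*pi/3) + exp(-2*I*pi/3) = 0.)
Dimension check: dim(rho) = sum (mult * dim) = 0*1 + 2*1 + 3*1 + 2*3 = 11 = chi_rho(e) = 11.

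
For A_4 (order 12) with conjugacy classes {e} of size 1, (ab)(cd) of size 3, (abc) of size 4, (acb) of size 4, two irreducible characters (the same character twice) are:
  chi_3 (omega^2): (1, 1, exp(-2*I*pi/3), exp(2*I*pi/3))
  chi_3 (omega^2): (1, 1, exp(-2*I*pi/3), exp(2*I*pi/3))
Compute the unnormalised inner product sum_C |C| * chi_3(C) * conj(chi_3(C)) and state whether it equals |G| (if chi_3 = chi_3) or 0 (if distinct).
Sum = 12 = |G| = 12; so <chi_3, chi_3> = 1 (norm-1 confirms irreducibility).

Compute term by term over conjugacy classes (|C| * chi_3(C) * conj(chi_3(C))):
  1*(1)*conj(1) + 3*(1)*conj(1) + 4*(exp(-2*I*pi/3))*conj(exp(-2*I*pi/3)) + 4*(exp(2*I*pi/3))*conj(exp(2*I*pi/3))
  = (1) + (3) + (4) + (4)
  = 12.
(Exp terms are combined using exp(i*s)*conj(exp(i*t)) = exp(i*(s-t)), and sums of them are collapsed using the identity that for every m > 1 the m distinct m-th roots of unity sum to 0, e.g. 1 + exp(2*I*pi/3) + exp(-2*I*pi/3) = 0.)
Dividing by |G| = 12 gives 12/12 = 1, matching the row-orthogonality relation <chi_3, chi_3> = [chi_3 = chi_3].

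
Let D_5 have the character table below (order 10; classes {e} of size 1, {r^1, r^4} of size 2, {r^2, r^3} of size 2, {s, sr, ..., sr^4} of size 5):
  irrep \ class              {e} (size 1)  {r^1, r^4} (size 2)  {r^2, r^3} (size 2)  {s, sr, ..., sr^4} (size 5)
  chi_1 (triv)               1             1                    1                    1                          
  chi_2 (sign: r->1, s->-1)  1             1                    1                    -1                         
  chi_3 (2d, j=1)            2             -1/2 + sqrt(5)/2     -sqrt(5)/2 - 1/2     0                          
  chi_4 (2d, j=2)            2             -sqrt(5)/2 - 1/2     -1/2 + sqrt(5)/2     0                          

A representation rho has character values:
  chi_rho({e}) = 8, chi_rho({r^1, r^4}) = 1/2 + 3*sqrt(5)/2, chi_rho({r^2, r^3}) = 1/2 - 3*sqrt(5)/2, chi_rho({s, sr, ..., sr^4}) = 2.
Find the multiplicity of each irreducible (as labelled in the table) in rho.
Multiplicities: chi_1: 2, chi_2: 0, chi_3: 3, chi_4: 0.

Use <chi_rho, chi> = (1/|G|) sum_C |C| * chi_rho(C) * conj(chi(C)) with |G| = 10 for each irreducible chi in the table:
  <chi_rho, chi_1> = (1/10)[1*(8)*conj(1) + 2*(1/2 + 3*sqrt(5)/2)*conj(1) + 2*(1/2 - 3*sqrt(5)/2)*conj(1) + 5*(2)*conj(1)]
      = (1/10)[(8) + (1 + 3*sqrt(5)) + (1 - 3*sqrt(5)) + (10)] = 20/10 = 2
  <chi_rho, chi_2> = (1/10)[1*(8)*conj(1) + 2*(1/2 + 3*sqrt(5)/2)*conj(1) + 2*(1/2 - 3*sqrt(5)/2)*conj(1) + 5*(2)*conj(-1)]
      = (1/10)[(8) + (1 + 3*sqrt(5)) + (1 - 3*sqrt(5)) + (-10)] = 0/10 = 0
  <chi_rho, chi_3> = (1/10)[1*(8)*conj(2) + 2*(1/2 + 3*sqrt(5)/2)*conj(-1/2 + sqrt(5)/2) + 2*(1/2 - 3*sqrt(5)/2)*conj(-sqrt(5)/2 - 1/2) + 5*(2)*conj(0)]
      = (1/10)[(16) + (7 - sqrt(5)) + (sqrt(5) + 7) + (0)] = 30/10 = 3
  <chi_rho, chi_4> = (1/10)[1*(8)*conj(2) + 2*(1/2 + 3*sqrt(5)/2)*conj(-sqrt(5)/2 - 1/2) + 2*(1/2 - 3*sqrt(5)/2)*conj(-1/2 + sqrt(5)/2) + 5*(2)*conj(0)]
      = (1/10)[(16) + (-8 - 2*sqrt(5)) + (-8 + 2*sqrt(5)) + (0)] = 0/10 = 0
Dimension check: dim(rho) = sum (mult * dim) = 2*1 + 0*1 + 3*2 + 0*2 = 8 = chi_rho(e) = 8.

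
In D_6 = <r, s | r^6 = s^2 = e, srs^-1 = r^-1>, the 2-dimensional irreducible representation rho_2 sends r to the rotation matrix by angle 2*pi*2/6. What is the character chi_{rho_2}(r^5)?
chi_{rho_2}(r^5) = 2*cos(2*pi*2*5/6) = -1

Working: rho_2(r^5) is rotation by angle 2*pi*2*5/6, whose trace is 2*cos(2*pi*2*5/6) = -1.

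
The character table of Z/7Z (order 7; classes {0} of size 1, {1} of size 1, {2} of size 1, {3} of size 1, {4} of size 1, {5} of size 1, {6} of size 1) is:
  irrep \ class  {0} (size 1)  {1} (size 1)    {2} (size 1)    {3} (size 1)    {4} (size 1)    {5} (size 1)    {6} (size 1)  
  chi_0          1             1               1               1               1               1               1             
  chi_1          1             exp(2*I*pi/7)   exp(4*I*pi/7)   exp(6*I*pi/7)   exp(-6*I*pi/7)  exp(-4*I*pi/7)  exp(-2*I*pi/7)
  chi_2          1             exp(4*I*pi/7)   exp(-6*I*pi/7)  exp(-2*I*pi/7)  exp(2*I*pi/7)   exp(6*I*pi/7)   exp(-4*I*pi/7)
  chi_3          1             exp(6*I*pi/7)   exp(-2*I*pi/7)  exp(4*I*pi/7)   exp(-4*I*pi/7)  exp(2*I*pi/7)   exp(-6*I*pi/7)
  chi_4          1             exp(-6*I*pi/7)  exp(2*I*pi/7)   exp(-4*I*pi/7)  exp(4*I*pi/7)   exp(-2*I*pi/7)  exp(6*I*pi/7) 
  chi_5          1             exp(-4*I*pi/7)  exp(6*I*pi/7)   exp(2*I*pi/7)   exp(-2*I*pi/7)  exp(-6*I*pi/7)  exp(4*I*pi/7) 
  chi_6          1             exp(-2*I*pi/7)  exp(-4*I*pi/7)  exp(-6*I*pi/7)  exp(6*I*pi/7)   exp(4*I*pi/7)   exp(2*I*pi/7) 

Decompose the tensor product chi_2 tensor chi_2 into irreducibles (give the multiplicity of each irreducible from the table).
chi_2 tensor chi_2 = chi_4 (all other irreducibles have multiplicity 0).

Explanation: The character of a tensor product is the pointwise product (chi_2 * chi_2)(C) = chi_2(C) * chi_2(C):
  {0}: (1)*(1), {1}: (exp(4*I*pi/7))*(exp(4*I*pi/7)), {2}: (exp(-6*I*pi/7))*(exp(-6*I*pi/7)), {3}: (exp(-2*I*pi/7))*(exp(-2*I*pi/7)), {4}: (exp(2*I*pi/7))*(exp(2*I*pi/7)), {5}: (exp(6*I*pi/7))*(exp(6*I*pi/7)), {6}: (exp(-4*I*pi/7))*(exp(-4*I*pi/7))
so (chi_2 * chi_2) takes values
  {0} -> 1, {1} -> exp(-6*I*pi/7), {2} -> exp(2*I*pi/7), {3} -> exp(-4*I*pi/7), {4} -> exp(4*I*pi/7), {5} -> exp(-2*I*pi/7), {6} -> exp(6*I*pi/7).
Now take the inner product of this character with each irreducible chi from the table, <chi_2*chi_2, chi> = (1/7) sum_C |C| (chi_2*chi_2)(C) conj(chi(C)):
  <chi_2*chi_2, chi_0> = (1/7)[1*(1)*conj(1) + 1*(exp(-6*I*pi/7))*conj(1) + 1*(exp(2*I*pi/7))*conj(1) + 1*(exp(-4*I*pi/7))*conj(1) + 1*(exp(4*I*pi/7))*conj(1) + 1*(exp(-2*I*pi/7))*conj(1) + 1*(exp(6*I*pi/7))*conj(1)]
      = (1/7)[(1) + (exp(-6*I*pi/7)) + (exp(2*I*pi/7)) + (exp(-4*I*pi/7)) + (exp(4*I*pi/7)) + (exp(-2*I*pi/7)) + (exp(6*I*pi/7))] = 0/7 = 0
  <chi_2*chi_2, chi_1> = (1/7)[1*(1)*conj(1) + 1*(exp(-6*I*pi/7))*conj(exp(2*I*pi/7)) + 1*(exp(2*I*pi/7))*conj(exp(4*I*pi/7)) + 1*(exp(-4*I*pi/7))*conj(exp(6*I*pi/7)) + 1*(exp(4*I*pi/7))*conj(exp(-6*I*pi/7)) + 1*(exp(-2*I*pi/7))*conj(exp(-4*I*pi/7)) + 1*(exp(6*I*pi/7))*conj(exp(-2*I*pi/7))]
      = (1/7)[(1) + (exp(6*I*pi/7)) + (exp(-2*I*pi/7)) + (exp(4*I*pi/7)) + (exp(-4*I*pi/7)) + (exp(2*I*pi/7)) + (exp(-6*I*pi/7))] = 0/7 = 0
  <chi_2*chi_2, chi_2> = (1/7)[1*(1)*conj(1) + 1*(exp(-6*I*pi/7))*conj(exp(4*I*pi/7)) + 1*(exp(2*I*pi/7))*conj(exp(-6*I*pi/7)) + 1*(exp(-4*I*pi/7))*conj(exp(-2*I*pi/7)) + 1*(exp(4*I*pi/7))*conj(exp(2*I*pi/7)) + 1*(exp(-2*I*pi/7))*conj(exp(6*I*pi/7)) + 1*(exp(6*I*pi/7))*conj(exp(-4*I*pi/7))]
      = (1/7)[(1) + (exp(4*I*pi/7)) + (exp(-6*I*pi/7)) + (exp(-2*I*pi/7)) + (exp(2*I*pi/7)) + (exp(6*I*pi/7)) + (exp(-4*I*pi/7))] = 0/7 = 0
  <chi_2*chi_2, chi_3> = (1/7)[1*(1)*conj(1) + 1*(exp(-6*I*pi/7))*conj(exp(6*I*pi/7)) + 1*(exp(2*I*pi/7))*conj(exp(-2*I*pi/7)) + 1*(exp(-4*I*pi/7))*conj(exp(4*I*pi/7)) + 1*(exp(4*I*pi/7))*conj(exp(-4*I*pi/7)) + 1*(exp(-2*I*pi/7))*conj(exp(2*I*pi/7)) + 1*(exp(6*I*pi/7))*conj(exp(-6*I*pi/7))]
      = (1/7)[(1) + (exp(2*I*pi/7)) + (exp(4*I*pi/7)) + (exp(6*I*pi/7)) + (exp(-6*I*pi/7)) + (exp(-4*I*pi/7)) + (exp(-2*I*pi/7))] = 0/7 = 0
  <chi_2*chi_2, chi_4> = (1/7)[1*(1)*conj(1) + 1*(exp(-6*I*pi/7))*conj(exp(-6*I*pi/7)) + 1*(exp(2*I*pi/7))*conj(exp(2*I*pi/7)) + 1*(exp(-4*I*pi/7))*conj(exp(-4*I*pi/7)) + 1*(exp(4*I*pi/7))*conj(exp(4*I*pi/7)) + 1*(exp(-2*I*pi/7))*conj(exp(-2*I*pi/7)) + 1*(exp(6*I*pi/7))*conj(exp(6*I*pi/7))]
      = (1/7)[(1) + (1) + (1) + (1) + (1) + (1) + (1)] = 7/7 = 1
  <chi_2*chi_2, chi_5> = (1/7)[1*(1)*conj(1) + 1*(exp(-6*I*pi/7))*conj(exp(-4*I*pi/7)) + 1*(exp(2*I*pi/7))*conj(exp(6*I*pi/7)) + 1*(exp(-4*I*pi/7))*conj(exp(2*I*pi/7)) + 1*(exp(4*I*pi/7))*conj(exp(-2*I*pi/7)) + 1*(exp(-2*I*pi/7))*conj(exp(-6*I*pi/7)) + 1*(exp(6*I*pi/7))*conj(exp(4*I*pi/7))]
      = (1/7)[(1) + (exp(-2*I*pi/7)) + (exp(-4*I*pi/7)) + (exp(-6*I*pi/7)) + (exp(6*I*pi/7)) + (exp(4*I*pi/7)) + (exp(2*I*pi/7))] = 0/7 = 0
  <chi_2*chi_2, chi_6> = (1/7)[1*(1)*conj(1) + 1*(exp(-6*I*pi/7))*conj(exp(-2*I*pi/7)) + 1*(exp(2*I*pi/7))*conj(exp(-4*I*pi/7)) + 1*(exp(-4*I*pi/7))*conj(exp(-6*I*pi/7)) + 1*(exp(4*I*pi/7))*conj(exp(6*I*pi/7)) + 1*(exp(-2*I*pi/7))*conj(exp(4*I*pi/7)) + 1*(exp(6*I*pi/7))*conj(exp(2*I*pi/7))]
      = (1/7)[(1) + (exp(-4*I*pi/7)) + (exp(6*I*pi/7)) + (exp(2*I*pi/7)) + (exp(-2*I*pi/7)) + (exp(-6*I*pi/7)) + (exp(4*I*pi/7))] = 0/7 = 0
(Exp terms are combined using exp(i*s)*conj(exp(i*t)) = exp(i*(s-t)), and sums of them are collapsed using the identity that for every m > 1 the m distinct m-th roots of unity sum to 0, e.g. 1 + exp(2*I*pi/3) + exp(-2*I*pi/3) = 0.)
Hence the multiplicities are chi_4: 1. Dimension check: dim(chi_2)*dim(chi_2) = 1*1 = 1 and sum (mult * dim) = 1*1 = 1.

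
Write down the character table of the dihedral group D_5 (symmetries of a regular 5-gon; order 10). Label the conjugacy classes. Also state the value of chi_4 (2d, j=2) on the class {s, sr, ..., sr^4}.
Conjugacy classes: {e} of size 1, {r^1, r^4} of size 2, {r^2, r^3} of size 2, {s, sr, ..., sr^4} of size 5.
Character table:
  irrep \ class              {e} (size 1)  {r^1, r^4} (size 2)  {r^2, r^3} (size 2)  {s, sr, ..., sr^4} (size 5)
  chi_1 (triv)               1             1                    1                    1                          
  chi_2 (sign: r->1, s->-1)  1             1                    1                    -1                         
  chi_3 (2d, j=1)            2             -1/2 + sqrt(5)/2     -sqrt(5)/2 - 1/2     0                          
  chi_4 (2d, j=2)            2             -sqrt(5)/2 - 1/2     -1/2 + sqrt(5)/2     0                          

Spot check: chi_4 (2d, j=2) on {s, sr, ..., sr^4} = 0.

Derivation: D_5 has order 2*5 = 10 with 4 conjugacy classes, hence 4 irreducibles. Sum of squared dims 1 + 1 + 4 + 4 = 10 = |G|. Linear characters come from the abelianisation; the 2-dimensional irreps have character r^k -> 2*cos(2*pi*j*k/5), reflections -> 0.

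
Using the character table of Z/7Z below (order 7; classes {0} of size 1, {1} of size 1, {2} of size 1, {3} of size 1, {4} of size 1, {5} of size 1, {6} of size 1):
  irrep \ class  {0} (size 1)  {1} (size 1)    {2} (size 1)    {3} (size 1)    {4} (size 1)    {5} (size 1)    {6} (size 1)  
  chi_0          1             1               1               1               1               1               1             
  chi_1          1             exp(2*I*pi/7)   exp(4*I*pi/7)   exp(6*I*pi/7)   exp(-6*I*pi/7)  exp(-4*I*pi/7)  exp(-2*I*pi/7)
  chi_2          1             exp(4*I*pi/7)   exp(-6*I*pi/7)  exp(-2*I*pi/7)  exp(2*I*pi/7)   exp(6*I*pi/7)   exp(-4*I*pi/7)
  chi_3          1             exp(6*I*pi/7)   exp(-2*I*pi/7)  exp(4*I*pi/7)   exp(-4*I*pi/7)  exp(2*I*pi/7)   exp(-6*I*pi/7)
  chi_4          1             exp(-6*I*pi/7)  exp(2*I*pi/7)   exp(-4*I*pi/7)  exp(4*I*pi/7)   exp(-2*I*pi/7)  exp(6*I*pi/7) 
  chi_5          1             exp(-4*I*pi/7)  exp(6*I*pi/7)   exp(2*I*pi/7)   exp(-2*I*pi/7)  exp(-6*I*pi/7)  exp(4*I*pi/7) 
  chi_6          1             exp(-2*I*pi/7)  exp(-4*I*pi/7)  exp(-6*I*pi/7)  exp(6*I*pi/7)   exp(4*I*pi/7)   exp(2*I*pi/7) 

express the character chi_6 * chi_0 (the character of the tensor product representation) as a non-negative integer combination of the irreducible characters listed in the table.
chi_6 tensor chi_0 = chi_6 (all other irreducibles have multiplicity 0).

Why: The character of a tensor product is the pointwise product (chi_6 * chi_0)(C) = chi_6(C) * chi_0(C):
  {0}: (1)*(1), {1}: (exp(-2*I*pi/7))*(1), {2}: (exp(-4*I*pi/7))*(1), {3}: (exp(-6*I*pi/7))*(1), {4}: (exp(6*I*pi/7))*(1), {5}: (exp(4*I*pi/7))*(1), {6}: (exp(2*I*pi/7))*(1)
so (chi_6 * chi_0) takes values
  {0} -> 1, {1} -> exp(-2*I*pi/7), {2} -> exp(-4*I*pi/7), {3} -> exp(-6*I*pi/7), {4} -> exp(6*I*pi/7), {5} -> exp(4*I*pi/7), {6} -> exp(2*I*pi/7).
Now take the inner product of this character with each irreducible chi from the table, <chi_6*chi_0, chi> = (1/7) sum_C |C| (chi_6*chi_0)(C) conj(chi(C)):
  <chi_6*chi_0, chi_0> = (1/7)[1*(1)*conj(1) + 1*(exp(-2*I*pi/7))*conj(1) + 1*(exp(-4*I*pi/7))*conj(1) + 1*(exp(-6*I*pi/7))*conj(1) + 1*(exp(6*I*pi/7))*conj(1) + 1*(exp(4*I*pi/7))*conj(1) + 1*(exp(2*I*pi/7))*conj(1)]
      = (1/7)[(1) + (exp(-2*I*pi/7)) + (exp(-4*I*pi/7)) + (exp(-6*I*pi/7)) + (exp(6*I*pi/7)) + (exp(4*I*pi/7)) + (exp(2*I*pi/7))] = 0/7 = 0
  <chi_6*chi_0, chi_1> = (1/7)[1*(1)*conj(1) + 1*(exp(-2*I*pi/7))*conj(exp(2*I*pi/7)) + 1*(exp(-4*I*pi/7))*conj(exp(4*I*pi/7)) + 1*(exp(-6*I*pi/7))*conj(exp(6*I*pi/7)) + 1*(exp(6*I*pi/7))*conj(exp(-6*I*pi/7)) + 1*(exp(4*I*pi/7))*conj(exp(-4*I*pi/7)) + 1*(exp(2*I*pi/7))*conj(exp(-2*I*pi/7))]
      = (1/7)[(1) + (exp(-4*I*pi/7)) + (exp(6*I*pi/7)) + (exp(2*I*pi/7)) + (exp(-2*I*pi/7)) + (exp(-6*I*pi/7)) + (exp(4*I*pi/7))] = 0/7 = 0
  <chi_6*chi_0, chi_2> = (1/7)[1*(1)*conj(1) + 1*(exp(-2*I*pi/7))*conj(exp(4*I*pi/7)) + 1*(exp(-4*I*pi/7))*conj(exp(-6*I*pi/7)) + 1*(exp(-6*I*pi/7))*conj(exp(-2*I*pi/7)) + 1*(exp(6*I*pi/7))*conj(exp(2*I*pi/7)) + 1*(exp(4*I*pi/7))*conj(exp(6*I*pi/7)) + 1*(exp(2*I*pi/7))*conj(exp(-4*I*pi/7))]
      = (1/7)[(1) + (exp(-6*I*pi/7)) + (exp(2*I*pi/7)) + (exp(-4*I*pi/7)) + (exp(4*I*pi/7)) + (exp(-2*I*pi/7)) + (exp(6*I*pi/7))] = 0/7 = 0
  <chi_6*chi_0, chi_3> = (1/7)[1*(1)*conj(1) + 1*(exp(-2*I*pi/7))*conj(exp(6*I*pi/7)) + 1*(exp(-4*I*pi/7))*conj(exp(-2*I*pi/7)) + 1*(exp(-6*I*pi/7))*conj(exp(4*I*pi/7)) + 1*(exp(6*I*pi/7))*conj(exp(-4*I*pi/7)) + 1*(exp(4*I*pi/7))*conj(exp(2*I*pi/7)) + 1*(exp(2*I*pi/7))*conj(exp(-6*I*pi/7))]
      = (1/7)[(1) + (exp(6*I*pi/7)) + (exp(-2*I*pi/7)) + (exp(4*I*pi/7)) + (exp(-4*I*pi/7)) + (exp(2*I*pi/7)) + (exp(-6*I*pi/7))] = 0/7 = 0
  <chi_6*chi_0, chi_4> = (1/7)[1*(1)*conj(1) + 1*(exp(-2*I*pi/7))*conj(exp(-6*I*pi/7)) + 1*(exp(-4*I*pi/7))*conj(exp(2*I*pi/7)) + 1*(exp(-6*I*pi/7))*conj(exp(-4*I*pi/7)) + 1*(exp(6*I*pi/7))*conj(exp(4*I*pi/7)) + 1*(exp(4*I*pi/7))*conj(exp(-2*I*pi/7)) + 1*(exp(2*I*pi/7))*conj(exp(6*I*pi/7))]
      = (1/7)[(1) + (exp(4*I*pi/7)) + (exp(-6*I*pi/7)) + (exp(-2*I*pi/7)) + (exp(2*I*pi/7)) + (exp(6*I*pi/7)) + (exp(-4*I*pi/7))] = 0/7 = 0
  <chi_6*chi_0, chi_5> = (1/7)[1*(1)*conj(1) + 1*(exp(-2*I*pi/7))*conj(exp(-4*I*pi/7)) + 1*(exp(-4*I*pi/7))*conj(exp(6*I*pi/7)) + 1*(exp(-6*I*pi/7))*conj(exp(2*I*pi/7)) + 1*(exp(6*I*pi/7))*conj(exp(-2*I*pi/7)) + 1*(exp(4*I*pi/7))*conj(exp(-6*I*pi/7)) + 1*(exp(2*I*pi/7))*conj(exp(4*I*pi/7))]
      = (1/7)[(1) + (exp(2*I*pi/7)) + (exp(4*I*pi/7)) + (exp(6*I*pi/7)) + (exp(-6*I*pi/7)) + (exp(-4*I*pi/7)) + (exp(-2*I*pi/7))] = 0/7 = 0
  <chi_6*chi_0, chi_6> = (1/7)[1*(1)*conj(1) + 1*(exp(-2*I*pi/7))*conj(exp(-2*I*pi/7)) + 1*(exp(-4*I*pi/7))*conj(exp(-4*I*pi/7)) + 1*(exp(-6*I*pi/7))*conj(exp(-6*I*pi/7)) + 1*(exp(6*I*pi/7))*conj(exp(6*I*pi/7)) + 1*(exp(4*I*pi/7))*conj(exp(4*I*pi/7)) + 1*(exp(2*I*pi/7))*conj(exp(2*I*pi/7))]
      = (1/7)[(1) + (1) + (1) + (1) + (1) + (1) + (1)] = 7/7 = 1
(Exp terms are combined using exp(i*s)*conj(exp(i*t)) = exp(i*(s-t)), and sums of them are collapsed using the identity that for every m > 1 the m distinct m-th roots of unity sum to 0, e.g. 1 + exp(2*I*pi/3) + exp(-2*I*pi/3) = 0.)
Hence the multiplicities are chi_6: 1. Dimension check: dim(chi_6)*dim(chi_0) = 1*1 = 1 and sum (mult * dim) = 1*1 = 1.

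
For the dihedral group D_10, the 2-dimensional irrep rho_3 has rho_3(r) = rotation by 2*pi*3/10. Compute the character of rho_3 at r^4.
chi_{rho_3}(r^4) = 2*cos(2*pi*3*4/10) = -1/2 + sqrt(5)/2

Details: rho_3(r^4) is rotation by angle 2*pi*3*4/10, whose trace is 2*cos(2*pi*3*4/10) = -1/2 + sqrt(5)/2.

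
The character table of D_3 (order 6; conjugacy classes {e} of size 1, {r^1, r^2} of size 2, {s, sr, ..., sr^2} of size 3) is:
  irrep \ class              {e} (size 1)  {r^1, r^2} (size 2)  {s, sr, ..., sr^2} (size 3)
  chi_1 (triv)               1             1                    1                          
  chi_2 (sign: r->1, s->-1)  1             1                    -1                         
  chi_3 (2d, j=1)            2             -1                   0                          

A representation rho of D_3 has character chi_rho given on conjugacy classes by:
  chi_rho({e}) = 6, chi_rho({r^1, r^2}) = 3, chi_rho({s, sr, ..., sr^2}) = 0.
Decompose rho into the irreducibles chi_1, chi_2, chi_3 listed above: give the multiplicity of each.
Multiplicities: chi_1: 2, chi_2: 2, chi_3: 1.

Why: Use <chi_rho, chi> = (1/|G|) sum_C |C| * chi_rho(C) * conj(chi(C)) with |G| = 6 for each irreducible chi in the table:
  <chi_rho, chi_1> = (1/6)[1*(6)*conj(1) + 2*(3)*conj(1) + 3*(0)*conj(1)]
      = (1/6)[(6) + (6) + (0)] = 12/6 = 2
  <chi_rho, chi_2> = (1/6)[1*(6)*conj(1) + 2*(3)*conj(1) + 3*(0)*conj(-1)]
      = (1/6)[(6) + (6) + (0)] = 12/6 = 2
  <chi_rho, chi_3> = (1/6)[1*(6)*conj(2) + 2*(3)*conj(-1) + 3*(0)*conj(0)]
      = (1/6)[(12) + (-6) + (0)] = 6/6 = 1
Dimension check: dim(rho) = sum (mult * dim) = 2*1 + 2*1 + 1*2 = 6 = chi_rho(e) = 6.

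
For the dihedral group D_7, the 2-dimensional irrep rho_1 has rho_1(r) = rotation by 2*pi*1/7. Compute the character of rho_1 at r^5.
chi_{rho_1}(r^5) = 2*cos(2*pi*1*5/7) = -2*cos(3*pi/7)

Proof sketch: rho_1(r^5) is rotation by angle 2*pi*1*5/7, whose trace is 2*cos(2*pi*1*5/7) = -2*cos(3*pi/7).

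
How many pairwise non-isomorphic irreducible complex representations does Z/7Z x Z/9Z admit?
63

Proof sketch: The number of irreducible complex representations of a finite group equals its number of conjugacy classes. Z/7Z x Z/9Z is abelian of order 63, so every element is its own conjugacy class: 63 classes, so Z/7Z x Z/9Z (order 63) has exactly 63 irreducible complex representations.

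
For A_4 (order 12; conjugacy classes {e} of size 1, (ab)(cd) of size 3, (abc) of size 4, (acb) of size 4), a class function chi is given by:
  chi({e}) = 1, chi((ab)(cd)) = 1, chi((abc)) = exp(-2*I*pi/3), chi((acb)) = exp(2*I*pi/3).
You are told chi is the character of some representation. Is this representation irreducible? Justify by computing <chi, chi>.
Irreducible: <chi, chi> = 1.

Explanation: <chi, chi> = (1/|G|) sum_C |C| * |chi(C)|^2 = (1/12)[1*|1|^2 + 3*|1|^2 + 4*|exp(-2*I*pi/3)|^2 + 4*|exp(2*I*pi/3)|^2]
  = (1/12)[(1) + (3) + (4) + (4)] = 12/12 = 1.
(Exp terms are combined using exp(i*s)*conj(exp(i*t)) = exp(i*(s-t)), and sums of them are collapsed using the identity that for every m > 1 the m distinct m-th roots of unity sum to 0, e.g. 1 + exp(2*I*pi/3) + exp(-2*I*pi/3) = 0.)
A character is irreducible iff <chi, chi> = 1, so this representation is irreducible.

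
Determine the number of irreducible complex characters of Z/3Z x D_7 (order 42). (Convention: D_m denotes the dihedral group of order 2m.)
15

Justification: The number of irreducible complex representations of a finite group equals its number of conjugacy classes. For a direct product, #classes(G x H) = #classes(G) * #classes(H). Z/3Z has 3 classes (abelian), D_7 has 5 classes, so 3 * 5 = 15, so Z/3Z x D_7 (order 42) has exactly 15 irreducible complex representations.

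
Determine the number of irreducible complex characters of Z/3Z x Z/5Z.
15

Justification: The number of irreducible complex representations of a finite group equals its number of conjugacy classes. Z/3Z x Z/5Z is abelian of order 15, so every element is its own conjugacy class: 15 classes, so Z/3Z x Z/5Z (order 15) has exactly 15 irreducible complex representations.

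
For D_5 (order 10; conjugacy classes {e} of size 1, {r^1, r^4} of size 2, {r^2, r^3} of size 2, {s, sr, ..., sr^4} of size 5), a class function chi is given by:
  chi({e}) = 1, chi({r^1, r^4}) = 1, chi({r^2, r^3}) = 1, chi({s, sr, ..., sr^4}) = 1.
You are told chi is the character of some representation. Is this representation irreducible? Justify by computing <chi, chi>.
Irreducible: <chi, chi> = 1.

Justification: <chi, chi> = (1/|G|) sum_C |C| * |chi(C)|^2 = (1/10)[1*|1|^2 + 2*|1|^2 + 2*|1|^2 + 5*|1|^2]
  = (1/10)[(1) + (2) + (2) + (5)] = 10/10 = 1.
A character is irreducible iff <chi, chi> = 1, so this representation is irreducible.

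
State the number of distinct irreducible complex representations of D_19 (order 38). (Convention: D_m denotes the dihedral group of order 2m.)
11

Reasoning: The number of irreducible complex representations of a finite group equals its number of conjugacy classes. D_19 has 11 conjugacy classes ((n+3)/2 for n odd), so D_19 (order 38) has exactly 11 irreducible complex representations.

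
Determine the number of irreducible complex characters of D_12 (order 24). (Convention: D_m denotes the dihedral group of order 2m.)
9

Proof sketch: The number of irreducible complex representations of a finite group equals its number of conjugacy classes. D_12 has 9 conjugacy classes (n/2 + 3 for n even), so D_12 (order 24) has exactly 9 irreducible complex representations.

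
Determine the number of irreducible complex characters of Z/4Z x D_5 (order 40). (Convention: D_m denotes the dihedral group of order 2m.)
16

Reasoning: The number of irreducible complex representations of a finite group equals its number of conjugacy classes. For a direct product, #classes(G x H) = #classes(G) * #classes(H). Z/4Z has 4 classes (abelian), D_5 has 4 classes, so 4 * 4 = 16, so Z/4Z x D_5 (order 40) has exactly 16 irreducible complex representations.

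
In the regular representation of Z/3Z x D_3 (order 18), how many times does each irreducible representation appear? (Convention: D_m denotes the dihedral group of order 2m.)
Each irreducible V_i of dimension d_i appears with multiplicity d_i, i.e. rho_reg = (direct sum over all irreducibles V_i) d_i V_i. The irreducible dimensions for Z/3Z x D_3 are 1, 1, 1, 1, 1, 1, 2, 2, 2: 6 irreducibles of dimension 1, each with multiplicity 1; 3 irreducibles of dimension 2, each with multiplicity 2. Total dimension 6*1*1 + 3*2*2 = 18 = |G|.

Argument: General theorem: in the regular representation of a finite group G, each irreducible appears with multiplicity equal to its dimension. Check: dim(rho_reg) = sum d_i^2 = 1 + 1 + 1 + 1 + 1 + 1 + 4 + 4 + 4 = 18 = |G|.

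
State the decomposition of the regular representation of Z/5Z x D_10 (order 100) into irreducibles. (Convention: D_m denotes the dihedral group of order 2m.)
Each irreducible V_i of dimension d_i appears with multiplicity d_i, i.e. rho_reg = (direct sum over all irreducibles V_i) d_i V_i. The irreducible dimensions for Z/5Z x D_10 are 1, 1, 1, 1, 1, 1, 1, 1, 1, 1, 1, 1, 1, 1, 1, 1, 1, 1, 1, 1, 2, 2, 2, 2, 2, 2, 2, 2, 2, 2, 2, 2, 2, 2, 2, 2, 2, 2, 2, 2: 20 irreducibles of dimension 1, each with multiplicity 1; 20 irreducibles of dimension 2, each with multiplicity 2. Total dimension 20*1*1 + 20*2*2 = 100 = |G|.

Explanation: General theorem: in the regular representation of a finite group G, each irreducible appears with multiplicity equal to its dimension. Check: dim(rho_reg) = sum d_i^2 = 1 + 1 + 1 + 1 + 1 + 1 + 1 + 1 + 1 + 1 + 1 + 1 + 1 + 1 + 1 + 1 + 1 + 1 + 1 + 1 + 4 + 4 + 4 + 4 + 4 + 4 + 4 + 4 + 4 + 4 + 4 + 4 + 4 + 4 + 4 + 4 + 4 + 4 + 4 + 4 = 100 = |G|.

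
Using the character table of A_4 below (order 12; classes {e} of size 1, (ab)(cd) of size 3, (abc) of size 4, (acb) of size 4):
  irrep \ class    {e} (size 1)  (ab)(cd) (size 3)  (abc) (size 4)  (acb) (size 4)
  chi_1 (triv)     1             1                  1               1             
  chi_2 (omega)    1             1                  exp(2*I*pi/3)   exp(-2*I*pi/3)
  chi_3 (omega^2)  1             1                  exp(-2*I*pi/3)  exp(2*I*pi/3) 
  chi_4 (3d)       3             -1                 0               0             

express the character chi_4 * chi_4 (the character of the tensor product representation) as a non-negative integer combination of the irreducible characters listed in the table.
chi_4 tensor chi_4 = chi_1 + chi_2 + chi_3 + 2*chi_4 (all other irreducibles have multiplicity 0).

Why: The character of a tensor product is the pointwise product (chi_4 * chi_4)(C) = chi_4(C) * chi_4(C):
  {e}: (3)*(3), (ab)(cd): (-1)*(-1), (abc): (0)*(0), (acb): (0)*(0)
so (chi_4 * chi_4) takes values
  {e} -> 9, (ab)(cd) -> 1, (abc) -> 0, (acb) -> 0.
Now take the inner product of this character with each irreducible chi from the table, <chi_4*chi_4, chi> = (1/12) sum_C |C| (chi_4*chi_4)(C) conj(chi(C)):
  <chi_4*chi_4, chi_1> = (1/12)[1*(9)*conj(1) + 3*(1)*conj(1) + 4*(0)*conj(1) + 4*(0)*conj(1)]
      = (1/12)[(9) + (3) + (0) + (0)] = 12/12 = 1
  <chi_4*chi_4, chi_2> = (1/12)[1*(9)*conj(1) + 3*(1)*conj(1) + 4*(0)*conj(exp(2*I*pi/3)) + 4*(0)*conj(exp(-2*I*pi/3))]
      = (1/12)[(9) + (3) + (0) + (0)] = 12/12 = 1
  <chi_4*chi_4, chi_3> = (1/12)[1*(9)*conj(1) + 3*(1)*conj(1) + 4*(0)*conj(exp(-2*I*pi/3)) + 4*(0)*conj(exp(2*I*pi/3))]
      = (1/12)[(9) + (3) + (0) + (0)] = 12/12 = 1
  <chi_4*chi_4, chi_4> = (1/12)[1*(9)*conj(3) + 3*(1)*conj(-1) + 4*(0)*conj(0) + 4*(0)*conj(0)]
      = (1/12)[(27) + (-3) + (0) + (0)] = 24/12 = 2
(Exp terms are combined using exp(i*s)*conj(exp(i*t)) = exp(i*(s-t)), and sums of them are collapsed using the identity that for every m > 1 the m distinct m-th roots of unity sum to 0, e.g. 1 + exp(2*I*pi/3) + exp(-2*I*pi/3) = 0.)
Hence the multiplicities are chi_1: 1, chi_2: 1, chi_3: 1, chi_4: 2. Dimension check: dim(chi_4)*dim(chi_4) = 3*3 = 9 and sum (mult * dim) = 1*1 + 1*1 + 1*1 + 2*3 = 9.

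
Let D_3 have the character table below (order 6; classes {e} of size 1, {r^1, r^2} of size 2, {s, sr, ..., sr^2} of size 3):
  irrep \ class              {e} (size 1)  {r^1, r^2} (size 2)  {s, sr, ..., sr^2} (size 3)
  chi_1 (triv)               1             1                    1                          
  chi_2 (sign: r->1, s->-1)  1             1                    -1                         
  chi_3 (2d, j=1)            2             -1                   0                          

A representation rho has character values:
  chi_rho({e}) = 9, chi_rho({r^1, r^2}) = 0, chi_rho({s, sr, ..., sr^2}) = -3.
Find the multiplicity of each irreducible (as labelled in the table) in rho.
Multiplicities: chi_1: 0, chi_2: 3, chi_3: 3.

Justification: Use <chi_rho, chi> = (1/|G|) sum_C |C| * chi_rho(C) * conj(chi(C)) with |G| = 6 for each irreducible chi in the table:
  <chi_rho, chi_1> = (1/6)[1*(9)*conj(1) + 2*(0)*conj(1) + 3*(-3)*conj(1)]
      = (1/6)[(9) + (0) + (-9)] = 0/6 = 0
  <chi_rho, chi_2> = (1/6)[1*(9)*conj(1) + 2*(0)*conj(1) + 3*(-3)*conj(-1)]
      = (1/6)[(9) + (0) + (9)] = 18/6 = 3
  <chi_rho, chi_3> = (1/6)[1*(9)*conj(2) + 2*(0)*conj(-1) + 3*(-3)*conj(0)]
      = (1/6)[(18) + (0) + (0)] = 18/6 = 3
Dimension check: dim(rho) = sum (mult * dim) = 0*1 + 3*1 + 3*2 = 9 = chi_rho(e) = 9.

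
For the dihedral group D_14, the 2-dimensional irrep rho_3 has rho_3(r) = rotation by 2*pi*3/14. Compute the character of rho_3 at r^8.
chi_{rho_3}(r^8) = 2*cos(2*pi*3*8/14) = -2*cos(3*pi/7)

rho_3(r^8) is rotation by angle 2*pi*3*8/14, whose trace is 2*cos(2*pi*3*8/14) = -2*cos(3*pi/7).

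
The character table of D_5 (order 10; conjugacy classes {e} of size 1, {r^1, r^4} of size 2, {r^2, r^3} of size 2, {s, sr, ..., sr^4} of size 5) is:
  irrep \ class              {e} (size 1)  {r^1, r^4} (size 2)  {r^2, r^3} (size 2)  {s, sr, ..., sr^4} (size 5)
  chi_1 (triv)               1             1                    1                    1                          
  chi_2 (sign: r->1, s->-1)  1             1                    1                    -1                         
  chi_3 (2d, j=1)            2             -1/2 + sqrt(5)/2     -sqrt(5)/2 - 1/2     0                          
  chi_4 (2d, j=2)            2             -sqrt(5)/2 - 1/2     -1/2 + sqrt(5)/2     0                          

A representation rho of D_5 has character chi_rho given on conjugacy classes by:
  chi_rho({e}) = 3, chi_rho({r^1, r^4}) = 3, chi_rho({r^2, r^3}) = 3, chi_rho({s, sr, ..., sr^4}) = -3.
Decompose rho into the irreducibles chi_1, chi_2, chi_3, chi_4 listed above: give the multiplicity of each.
Multiplicities: chi_1: 0, chi_2: 3, chi_3: 0, chi_4: 0.

Argument: Use <chi_rho, chi> = (1/|G|) sum_C |C| * chi_rho(C) * conj(chi(C)) with |G| = 10 for each irreducible chi in the table:
  <chi_rho, chi_1> = (1/10)[1*(3)*conj(1) + 2*(3)*conj(1) + 2*(3)*conj(1) + 5*(-3)*conj(1)]
      = (1/10)[(3) + (6) + (6) + (-15)] = 0/10 = 0
  <chi_rho, chi_2> = (1/10)[1*(3)*conj(1) + 2*(3)*conj(1) + 2*(3)*conj(1) + 5*(-3)*conj(-1)]
      = (1/10)[(3) + (6) + (6) + (15)] = 30/10 = 3
  <chi_rho, chi_3> = (1/10)[1*(3)*conj(2) + 2*(3)*conj(-1/2 + sqrt(5)/2) + 2*(3)*conj(-sqrt(5)/2 - 1/2) + 5*(-3)*conj(0)]
      = (1/10)[(6) + (-3 + 3*sqrt(5)) + (-3*sqrt(5) - 3) + (0)] = 0/10 = 0
  <chi_rho, chi_4> = (1/10)[1*(3)*conj(2) + 2*(3)*conj(-sqrt(5)/2 - 1/2) + 2*(3)*conj(-1/2 + sqrt(5)/2) + 5*(-3)*conj(0)]
      = (1/10)[(6) + (-3*sqrt(5) - 3) + (-3 + 3*sqrt(5)) + (0)] = 0/10 = 0
Dimension check: dim(rho) = sum (mult * dim) = 0*1 + 3*1 + 0*2 + 0*2 = 3 = chi_rho(e) = 3.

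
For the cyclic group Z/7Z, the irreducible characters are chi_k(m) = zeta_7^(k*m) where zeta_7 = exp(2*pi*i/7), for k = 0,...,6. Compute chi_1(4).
chi_1(4) = zeta_7^4 = exp(-6*I*pi/7)

Details: chi_1(4) = zeta_7^(1*4) = zeta_7^4. Since zeta_7^7 = 1, this equals zeta_7^4 = exp(2*pi*i*4/7) = exp(-6*I*pi/7).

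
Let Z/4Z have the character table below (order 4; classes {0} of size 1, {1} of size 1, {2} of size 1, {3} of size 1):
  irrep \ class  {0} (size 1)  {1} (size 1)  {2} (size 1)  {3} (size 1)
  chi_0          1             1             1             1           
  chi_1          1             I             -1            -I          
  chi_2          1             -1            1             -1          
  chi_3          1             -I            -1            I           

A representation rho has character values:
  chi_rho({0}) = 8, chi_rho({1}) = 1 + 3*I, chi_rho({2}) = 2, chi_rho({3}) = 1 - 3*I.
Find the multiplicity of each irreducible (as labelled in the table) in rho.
Multiplicities: chi_0: 3, chi_1: 3, chi_2: 2, chi_3: 0.

Proof sketch: Use <chi_rho, chi> = (1/|G|) sum_C |C| * chi_rho(C) * conj(chi(C)) with |G| = 4 for each irreducible chi in the table:
  <chi_rho, chi_0> = (1/4)[1*(8)*conj(1) + 1*(1 + 3*I)*conj(1) + 1*(2)*conj(1) + 1*(1 - 3*I)*conj(1)]
      = (1/4)[(8) + (1 + 3*I) + (2) + (1 - 3*I)] = 12/4 = 3
  <chi_rho, chi_1> = (1/4)[1*(8)*conj(1) + 1*(1 + 3*I)*conj(I) + 1*(2)*conj(-1) + 1*(1 - 3*I)*conj(-I)]
      = (1/4)[(8) + (3 - I) + (-2) + (3 + I)] = 12/4 = 3
  <chi_rho, chi_2> = (1/4)[1*(8)*conj(1) + 1*(1 + 3*I)*conj(-1) + 1*(2)*conj(1) + 1*(1 - 3*I)*conj(-1)]
      = (1/4)[(8) + (-1 - 3*I) + (2) + (-1 + 3*I)] = 8/4 = 2
  <chi_rho, chi_3> = (1/4)[1*(8)*conj(1) + 1*(1 + 3*I)*conj(-I) + 1*(2)*conj(-1) + 1*(1 - 3*I)*conj(I)]
      = (1/4)[(8) + (-3 + I) + (-2) + (-3 - I)] = 0/4 = 0
(Exp terms are combined using exp(i*s)*conj(exp(i*t)) = exp(i*(s-t)), and sums of them are collapsed using the identity that for every m > 1 the m distinct m-th roots of unity sum to 0, e.g. 1 + exp(2*I*pi/3) + exp(-2*I*pi/3) = 0.)
Dimension check: dim(rho) = sum (mult * dim) = 3*1 + 3*1 + 2*1 + 0*1 = 8 = chi_rho(e) = 8.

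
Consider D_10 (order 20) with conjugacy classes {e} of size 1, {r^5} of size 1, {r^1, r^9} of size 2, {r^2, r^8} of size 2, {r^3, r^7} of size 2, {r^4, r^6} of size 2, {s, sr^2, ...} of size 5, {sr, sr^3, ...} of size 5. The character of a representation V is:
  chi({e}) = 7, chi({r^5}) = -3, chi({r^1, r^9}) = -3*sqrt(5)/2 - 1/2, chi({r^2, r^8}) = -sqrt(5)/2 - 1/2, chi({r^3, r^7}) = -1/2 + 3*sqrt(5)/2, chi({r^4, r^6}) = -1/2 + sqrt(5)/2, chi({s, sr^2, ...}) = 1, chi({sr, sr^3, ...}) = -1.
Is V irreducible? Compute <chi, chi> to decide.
Not irreducible (reducible): <chi, chi> = 6 > 1.

Working: <chi, chi> = (1/|G|) sum_C |C| * |chi(C)|^2 = (1/20)[1*|7|^2 + 1*|-3|^2 + 2*|-3*sqrt(5)/2 - 1/2|^2 + 2*|-sqrt(5)/2 - 1/2|^2 + 2*|-1/2 + 3*sqrt(5)/2|^2 + 2*|-1/2 + sqrt(5)/2|^2 + 5*|1|^2 + 5*|-1|^2]
  = (1/20)[(49) + (9) + (3*sqrt(5) + 23) + (sqrt(5) + 3) + (23 - 3*sqrt(5)) + (3 - sqrt(5)) + (5) + (5)] = 120/20 = 6.
A character is irreducible iff <chi, chi> = 1, so this representation is reducible.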